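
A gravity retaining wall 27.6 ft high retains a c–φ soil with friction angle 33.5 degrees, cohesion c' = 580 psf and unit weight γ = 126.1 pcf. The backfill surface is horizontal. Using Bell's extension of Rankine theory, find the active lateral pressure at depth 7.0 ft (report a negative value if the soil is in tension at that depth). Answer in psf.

K_a = (1 − sin φ)/(1 + sin φ) = 0.2887.
σ_a = K_a γ z − 2c√K_a = 0.2887×126.1×7.0 − 2×580×0.5373 = -368.4 psf.

-368 psf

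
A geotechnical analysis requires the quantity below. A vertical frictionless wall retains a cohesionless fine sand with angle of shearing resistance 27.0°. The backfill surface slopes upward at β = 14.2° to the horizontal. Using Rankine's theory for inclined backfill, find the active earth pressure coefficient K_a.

K_a = cos β · (cos β − √(cos²β − cos²φ)) / (cos β + √(cos²β − cos²φ)).
cos β = 0.9694, cos φ = 0.8910, √(cos²β − cos²φ) = 0.3820.
K_a = 0.9694 × (0.9694 − 0.3820)/(0.9694 + 0.3820) = 0.4214.

0.421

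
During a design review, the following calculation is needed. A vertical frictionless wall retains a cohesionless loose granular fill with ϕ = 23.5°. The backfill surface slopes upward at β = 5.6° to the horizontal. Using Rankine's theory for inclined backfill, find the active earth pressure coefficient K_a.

0.438

K_a = cos β · (cos β − √(cos²β − cos²φ)) / (cos β + √(cos²β − cos²φ)).
cos β = 0.9952, cos φ = 0.9171, √(cos²β − cos²φ) = 0.3866.
K_a = 0.9952 × (0.9952 − 0.3866)/(0.9952 + 0.3866) = 0.4383.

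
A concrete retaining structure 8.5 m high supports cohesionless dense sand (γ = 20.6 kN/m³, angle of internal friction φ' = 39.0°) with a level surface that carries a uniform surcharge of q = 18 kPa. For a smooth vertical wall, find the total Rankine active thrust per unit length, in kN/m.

K_a = tan²(45° − φ/2) = 0.2275.
Soil triangle: ½ K_a γ H² = 0.5×0.2275×20.6×8.5² = 169.3 kN/m.
Surcharge rectangle: K_a q H = 0.2275×18×8.5 = 34.81 kN/m.
Total = 169.3 + 34.81 = 204.1 kN/m.

204 kN/m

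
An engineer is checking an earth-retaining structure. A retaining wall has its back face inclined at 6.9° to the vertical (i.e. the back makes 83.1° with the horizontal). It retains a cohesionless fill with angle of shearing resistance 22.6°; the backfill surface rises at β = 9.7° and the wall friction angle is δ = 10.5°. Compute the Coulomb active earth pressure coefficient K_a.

K_a = sin²(α+φ) / [sin²α · sin(α−δ) · (1 + √{sin(φ+δ)sin(φ−β) / (sin(α−δ)sin(α+β))})²].
With α = 83.1°, φ = 22.6°, δ = 10.5°, β = 9.7°: K_a = 0.5346.

0.535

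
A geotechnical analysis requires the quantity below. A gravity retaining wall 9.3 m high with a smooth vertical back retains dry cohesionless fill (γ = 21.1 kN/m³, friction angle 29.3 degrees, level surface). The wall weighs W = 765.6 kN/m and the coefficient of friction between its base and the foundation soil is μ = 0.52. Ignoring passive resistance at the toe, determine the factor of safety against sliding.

K_a = tan²(45° − 29.3°/2) = 0.3428.
P_a = ½K_aγH² = 0.5×0.3428×21.1×9.3² = 312.8 kN/m, acting at H/3 = 3.100 m above the base.
FS_sliding = μW / P_a = 0.52×765.6 / 312.8 = 1.273.

1.27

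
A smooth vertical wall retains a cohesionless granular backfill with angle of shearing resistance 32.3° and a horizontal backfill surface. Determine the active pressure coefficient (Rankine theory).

K_a = tan²(45° − φ/2) = tan²(28.85°) = 0.3035.

0.303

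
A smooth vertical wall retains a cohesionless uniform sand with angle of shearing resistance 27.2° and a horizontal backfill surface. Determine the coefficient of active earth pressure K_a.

K_a = tan²(45° − φ/2) = tan²(31.40°) = 0.3726.

0.373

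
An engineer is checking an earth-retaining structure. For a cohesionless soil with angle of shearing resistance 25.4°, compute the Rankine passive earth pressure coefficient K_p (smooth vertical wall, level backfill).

K_p = (1 + sin φ)/(1 − sin φ) = tan²(45° + 25.4°/2) = 2.502.

2.50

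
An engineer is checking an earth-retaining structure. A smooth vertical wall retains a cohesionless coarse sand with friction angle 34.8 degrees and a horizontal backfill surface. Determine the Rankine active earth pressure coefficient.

K_a = tan²(45° − φ/2) = tan²(27.60°) = 0.2733.

0.273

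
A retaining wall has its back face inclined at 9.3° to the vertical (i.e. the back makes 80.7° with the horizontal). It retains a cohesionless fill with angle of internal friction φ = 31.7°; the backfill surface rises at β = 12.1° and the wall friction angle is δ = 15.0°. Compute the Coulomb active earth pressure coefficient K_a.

0.418

K_a = sin²(α+φ) / [sin²α · sin(α−δ) · (1 + √{sin(φ+δ)sin(φ−β) / (sin(α−δ)sin(α+β))})²].
With α = 80.7°, φ = 31.7°, δ = 15.0°, β = 12.1°: K_a = 0.4180.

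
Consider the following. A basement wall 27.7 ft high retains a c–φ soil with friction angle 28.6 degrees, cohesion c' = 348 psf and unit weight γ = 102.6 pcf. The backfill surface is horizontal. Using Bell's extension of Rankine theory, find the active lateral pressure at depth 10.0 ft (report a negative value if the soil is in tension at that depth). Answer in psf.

K_a = (1 − sin φ)/(1 + sin φ) = 0.3525.
σ_a = K_a γ z − 2c√K_a = 0.3525×102.6×10.0 − 2×348×0.5938 = -51.54 psf.

-51.5 psf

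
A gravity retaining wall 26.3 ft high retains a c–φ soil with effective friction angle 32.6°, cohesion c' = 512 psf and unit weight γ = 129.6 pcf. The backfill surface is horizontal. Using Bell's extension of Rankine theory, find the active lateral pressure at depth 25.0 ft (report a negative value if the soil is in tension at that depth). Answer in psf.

411 psf

K_a = (1 − sin φ)/(1 + sin φ) = 0.2997.
σ_a = K_a γ z − 2c√K_a = 0.2997×129.6×25.0 − 2×512×0.5475 = 410.5 psf.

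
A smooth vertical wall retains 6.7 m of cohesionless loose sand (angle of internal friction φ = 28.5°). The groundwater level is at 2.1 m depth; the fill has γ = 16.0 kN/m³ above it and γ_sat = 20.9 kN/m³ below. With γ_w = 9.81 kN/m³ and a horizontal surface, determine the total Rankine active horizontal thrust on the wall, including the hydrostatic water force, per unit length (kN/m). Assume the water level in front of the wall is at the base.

K_a = tan²(45° − φ/2) = 0.3540.
γ' = 20.9 − 9.81 = 11.09 kN/m³. Depth below WT = 4.6 m.
σ'_h at WT = K_a γ d_w = 11.89 kPa; at base = 11.89 + K_a γ' × 4.6 = 29.95 kPa.
P₁ (0–2.1 m) = ½×11.89×2.1 = 12.49. P₂ (2.1–6.7 m) = ½(11.89+29.95)×4.6 = 96.24.
P_w = ½ γ_w h₂² = 0.5×9.81×4.6² = 103.8. Total = 12.49+96.24+103.8 = 212.5 kN/m.

213 kN/m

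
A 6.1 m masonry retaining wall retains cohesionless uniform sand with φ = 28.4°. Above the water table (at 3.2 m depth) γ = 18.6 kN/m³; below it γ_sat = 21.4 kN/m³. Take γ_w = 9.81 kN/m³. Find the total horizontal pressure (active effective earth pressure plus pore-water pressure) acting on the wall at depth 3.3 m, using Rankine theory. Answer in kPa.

K_a = (1 − sin φ)/(1 + sin φ) = 0.3554.
γ' = 21.4 − 9.81 = 11.59 kN/m³.
Effective vertical stress at 3.3 m: σ'_v = 18.6×3.2 + 11.59×0.1000 = 60.68 kPa.
σ'_h = K_a σ'_v = 0.3554 × 60.68 = 21.56 kPa; u = γ_w × 0.1000 = 0.9810 kPa.
Total σ_h = 21.56 + 0.9810 = 22.54 kPa.

22.5 kPa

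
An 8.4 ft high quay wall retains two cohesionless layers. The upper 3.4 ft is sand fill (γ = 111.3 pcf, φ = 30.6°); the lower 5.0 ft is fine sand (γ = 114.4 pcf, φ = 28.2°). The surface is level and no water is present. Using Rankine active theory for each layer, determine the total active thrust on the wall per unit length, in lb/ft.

K_a1 = tan²(45°−30.6°/2) = 0.3253; K_a2 = tan²(45°−28.2°/2) = 0.3582.
Layer 1: σ at base = K_a1 γ₁ h₁ = 123.1 psf; P₁ = ½×123.1×3.4 = 209.3.
Layer 2: σ_v at top = γ₁h₁ = 378.4; σ_h top = K_a2×378.4 = 135.5; σ_h base = K_a2×(378.4+114.4×5.0) = 340.4.
P₂ = ½(135.5+340.4)×5.0 = 1190. Total P_a = 209.3+1190 = 1399 lb/ft.

1400 lb/ft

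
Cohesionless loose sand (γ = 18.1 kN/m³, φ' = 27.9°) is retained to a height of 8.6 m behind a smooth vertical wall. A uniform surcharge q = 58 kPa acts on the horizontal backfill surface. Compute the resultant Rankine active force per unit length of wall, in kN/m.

K_a = tan²(45° − φ/2) = 0.3625.
Soil triangle: ½ K_a γ H² = 0.5×0.3625×18.1×8.6² = 242.6 kN/m.
Surcharge rectangle: K_a q H = 0.3625×58×8.6 = 180.8 kN/m.
Total = 242.6 + 180.8 = 423.4 kN/m.

423 kN/m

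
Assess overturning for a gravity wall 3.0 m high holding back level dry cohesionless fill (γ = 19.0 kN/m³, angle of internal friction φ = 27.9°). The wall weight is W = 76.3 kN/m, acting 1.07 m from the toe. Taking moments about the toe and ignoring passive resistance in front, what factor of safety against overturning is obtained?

K_a = tan²(45° − 27.9°/2) = 0.3625.
P_a = ½K_aγH² = 0.5×0.3625×19.0×3.0² = 30.99 kN/m, acting at H/3 = 1.000 m above the base.
Overturning moment M_o = P_a × H/3 = 30.99 × 1.000 = 30.99.
Resisting moment M_r = W × 1.07 = 76.3 × 1.07 = 81.64.
FS_overturning = M_r/M_o = 81.64/30.99 = 2.634.

2.63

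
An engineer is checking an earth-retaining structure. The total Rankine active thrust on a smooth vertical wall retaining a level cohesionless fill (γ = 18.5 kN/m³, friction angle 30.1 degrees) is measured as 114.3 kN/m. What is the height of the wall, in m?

K_a = 0.3320. P_a = ½ K_a γ H² ⇒ H = √(2P_a/(K_a γ)).
H = √(2×114.3/(0.3320×18.5)) = 6.101 m.

6.10 m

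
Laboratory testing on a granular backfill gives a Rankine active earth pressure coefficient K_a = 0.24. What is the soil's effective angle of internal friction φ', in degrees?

37.8°

K_a = tan²(45° − φ/2) ⇒ 45° − φ/2 = arctan(√0.24) = 26.10°.
φ = 2(45° − 26.10°) = 37.80°.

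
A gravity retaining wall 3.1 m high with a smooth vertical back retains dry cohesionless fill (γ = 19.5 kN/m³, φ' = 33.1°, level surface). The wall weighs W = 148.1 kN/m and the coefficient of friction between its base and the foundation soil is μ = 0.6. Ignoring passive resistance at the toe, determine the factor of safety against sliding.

K_a = tan²(45° − 33.1°/2) = 0.2936.
P_a = ½K_aγH² = 0.5×0.2936×19.5×3.1² = 27.51 kN/m, acting at H/3 = 1.033 m above the base.
FS_sliding = μW / P_a = 0.6×148.1 / 27.51 = 3.230.

3.23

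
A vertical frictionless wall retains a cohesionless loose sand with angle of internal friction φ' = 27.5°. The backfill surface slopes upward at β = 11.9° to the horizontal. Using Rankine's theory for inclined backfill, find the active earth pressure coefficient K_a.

0.398

K_a = cos β · (cos β − √(cos²β − cos²φ)) / (cos β + √(cos²β − cos²φ)).
cos β = 0.9785, cos φ = 0.8870, √(cos²β − cos²φ) = 0.4131.
K_a = 0.9785 × (0.9785 − 0.4131)/(0.9785 + 0.4131) = 0.3975.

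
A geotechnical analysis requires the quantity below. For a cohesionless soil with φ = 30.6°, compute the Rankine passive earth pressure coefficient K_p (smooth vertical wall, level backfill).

K_p = (1 + sin φ)/(1 − sin φ) = tan²(45° + 30.6°/2) = 3.074.

3.07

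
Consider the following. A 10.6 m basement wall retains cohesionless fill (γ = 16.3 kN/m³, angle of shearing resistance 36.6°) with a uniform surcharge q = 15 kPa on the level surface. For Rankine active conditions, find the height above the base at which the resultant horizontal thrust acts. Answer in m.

3.79 m

K_a = 0.2530.
Triangular part P₁ = ½K_aγH² = 231.6 at H/3 = 3.533 m; rectangular part P₂ = K_a q H = 40.22 at H/2 = 5.300 m.
ȳ = (P₁·3.533 + P₂·5.300)/(P₁+P₂) = 3.795 m.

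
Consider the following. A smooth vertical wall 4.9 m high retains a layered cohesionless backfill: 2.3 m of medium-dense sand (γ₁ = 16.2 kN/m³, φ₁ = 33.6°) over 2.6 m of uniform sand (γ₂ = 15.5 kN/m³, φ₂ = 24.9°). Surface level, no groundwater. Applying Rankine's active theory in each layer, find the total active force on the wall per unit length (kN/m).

K_a1 = tan²(45°−33.6°/2) = 0.2875; K_a2 = tan²(45°−24.9°/2) = 0.4074.
Layer 1: σ at base = K_a1 γ₁ h₁ = 10.71 kPa; P₁ = ½×10.71×2.3 = 12.32.
Layer 2: σ_v at top = γ₁h₁ = 37.26; σ_h top = K_a2×37.26 = 15.18; σ_h base = K_a2×(37.26+15.5×2.6) = 31.60.
P₂ = ½(15.18+31.60)×2.6 = 60.81. Total P_a = 12.32+60.81 = 73.13 kN/m.

73.1 kN/m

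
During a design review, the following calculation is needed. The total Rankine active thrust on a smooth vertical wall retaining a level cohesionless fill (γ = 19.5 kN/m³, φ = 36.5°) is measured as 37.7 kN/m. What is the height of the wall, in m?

3.90 m

K_a = 0.2541. P_a = ½ K_a γ H² ⇒ H = √(2P_a/(K_a γ)).
H = √(2×37.7/(0.2541×19.5)) = 3.901 m.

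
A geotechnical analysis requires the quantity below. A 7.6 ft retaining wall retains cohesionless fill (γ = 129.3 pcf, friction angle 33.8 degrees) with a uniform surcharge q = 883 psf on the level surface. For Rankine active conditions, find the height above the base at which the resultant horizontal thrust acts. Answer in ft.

3.35 ft

K_a = 0.2851.
Triangular part P₁ = ½K_aγH² = 1065 at H/3 = 2.533 ft; rectangular part P₂ = K_a q H = 1913 at H/2 = 3.800 ft.
ȳ = (P₁·2.533 + P₂·3.800)/(P₁+P₂) = 3.347 ft.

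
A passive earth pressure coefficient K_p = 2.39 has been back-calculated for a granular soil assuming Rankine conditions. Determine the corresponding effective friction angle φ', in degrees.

24.2°

K_p = (1+sin φ)/(1−sin φ) ⇒ sin φ = (K_p − 1)/(K_p + 1) = 0.4100.
φ = arcsin(0.4100) = 24.21°.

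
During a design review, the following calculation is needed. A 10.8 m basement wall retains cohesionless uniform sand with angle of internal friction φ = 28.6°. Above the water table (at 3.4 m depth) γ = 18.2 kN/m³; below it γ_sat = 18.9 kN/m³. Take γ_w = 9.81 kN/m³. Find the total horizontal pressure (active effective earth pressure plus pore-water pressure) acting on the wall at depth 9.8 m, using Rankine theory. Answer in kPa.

K_a = (1 − sin φ)/(1 + sin φ) = 0.3525.
γ' = 18.9 − 9.81 = 9.090 kN/m³.
Effective vertical stress at 9.8 m: σ'_v = 18.2×3.4 + 9.090×6.40 = 120.1 kPa.
σ'_h = K_a σ'_v = 0.3525 × 120.1 = 42.33 kPa; u = γ_w × 6.40 = 62.78 kPa.
Total σ_h = 42.33 + 62.78 = 105.1 kPa.

105 kPa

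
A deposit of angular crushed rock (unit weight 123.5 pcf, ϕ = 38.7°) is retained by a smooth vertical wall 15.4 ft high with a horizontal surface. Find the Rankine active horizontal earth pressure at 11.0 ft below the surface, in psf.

K_a = (1 − sin φ)/(1 + sin φ) = 0.2306.
σ_h = K_a γ z = 0.2306 × 123.5 × 11.0 = 313.3 psf.

313 psf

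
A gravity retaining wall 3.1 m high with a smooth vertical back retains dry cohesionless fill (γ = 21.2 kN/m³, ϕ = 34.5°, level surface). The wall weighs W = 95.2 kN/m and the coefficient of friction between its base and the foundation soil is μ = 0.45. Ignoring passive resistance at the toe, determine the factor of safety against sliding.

1.52

K_a = tan²(45° − 34.5°/2) = 0.2768.
P_a = ½K_aγH² = 0.5×0.2768×21.2×3.1² = 28.20 kN/m, acting at H/3 = 1.033 m above the base.
FS_sliding = μW / P_a = 0.45×95.2 / 28.20 = 1.519.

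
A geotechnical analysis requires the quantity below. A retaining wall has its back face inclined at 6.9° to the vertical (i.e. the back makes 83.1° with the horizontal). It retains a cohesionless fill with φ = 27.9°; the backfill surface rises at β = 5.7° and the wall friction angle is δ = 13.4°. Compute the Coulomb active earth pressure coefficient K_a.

K_a = sin²(α+φ) / [sin²α · sin(α−δ) · (1 + √{sin(φ+δ)sin(φ−β) / (sin(α−δ)sin(α+β))})²].
With α = 83.1°, φ = 27.9°, δ = 13.4°, β = 5.7°: K_a = 0.4104.

0.410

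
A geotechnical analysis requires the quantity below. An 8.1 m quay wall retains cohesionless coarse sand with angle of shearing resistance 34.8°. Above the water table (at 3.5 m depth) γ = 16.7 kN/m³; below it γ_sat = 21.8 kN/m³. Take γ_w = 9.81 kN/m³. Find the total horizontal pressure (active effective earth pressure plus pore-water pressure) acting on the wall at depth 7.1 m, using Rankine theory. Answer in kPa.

63.1 kPa

K_a = (1 − sin φ)/(1 + sin φ) = 0.2733.
γ' = 21.8 − 9.81 = 11.99 kN/m³.
Effective vertical stress at 7.1 m: σ'_v = 16.7×3.5 + 11.99×3.60 = 101.6 kPa.
σ'_h = K_a σ'_v = 0.2733 × 101.6 = 27.77 kPa; u = γ_w × 3.60 = 35.32 kPa.
Total σ_h = 27.77 + 35.32 = 63.09 kPa.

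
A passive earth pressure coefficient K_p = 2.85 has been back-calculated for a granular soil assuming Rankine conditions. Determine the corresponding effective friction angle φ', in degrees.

K_p = (1+sin φ)/(1−sin φ) ⇒ sin φ = (K_p − 1)/(K_p + 1) = 0.4805.
φ = arcsin(0.4805) = 28.72°.

28.7°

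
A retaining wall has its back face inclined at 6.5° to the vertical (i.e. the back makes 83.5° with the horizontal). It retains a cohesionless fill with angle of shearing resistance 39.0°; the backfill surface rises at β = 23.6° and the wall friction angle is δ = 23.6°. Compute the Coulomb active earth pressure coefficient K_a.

0.354

K_a = sin²(α+φ) / [sin²α · sin(α−δ) · (1 + √{sin(φ+δ)sin(φ−β) / (sin(α−δ)sin(α+β))})²].
With α = 83.5°, φ = 39.0°, δ = 23.6°, β = 23.6°: K_a = 0.3539.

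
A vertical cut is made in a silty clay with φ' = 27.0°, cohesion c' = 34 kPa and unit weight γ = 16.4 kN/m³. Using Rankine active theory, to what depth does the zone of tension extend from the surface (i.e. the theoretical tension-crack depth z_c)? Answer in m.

6.77 m

K_a = tan²(45° − 27.0°/2) = 0.3755; √K_a = 0.6128.
The active pressure is zero where K_a γ z = 2c√K_a, so z_c = 2c/(γ√K_a) = 2×34/(16.4×0.6128) = 6.766 m.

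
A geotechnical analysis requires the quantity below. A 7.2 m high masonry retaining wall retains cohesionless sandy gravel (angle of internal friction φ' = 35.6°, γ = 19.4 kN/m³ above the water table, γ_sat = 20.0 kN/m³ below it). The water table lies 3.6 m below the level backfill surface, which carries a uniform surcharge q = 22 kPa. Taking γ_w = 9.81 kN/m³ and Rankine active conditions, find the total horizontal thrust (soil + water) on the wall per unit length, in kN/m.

K_a = tan²(45° − φ/2) = 0.2641.
γ' = 20.0 − 9.81 = 10.19 kN/m³. h₂ = H − d_w = 3.6 m.
σ'_h: at surface K_a·q = 5.811; at WT K_a(q+γd_w) = 24.26; at base K_a(q+γd_w+γ'h₂) = 33.95 kPa.
P₁ = ½(5.811+24.26)×3.6 = 54.12; P₂ = ½(24.26+33.95)×3.6 = 104.8; P_w = ½γ_w h₂² = 63.57.
Total = 54.12+104.8+63.57 = 222.5 kN/m.

222 kN/m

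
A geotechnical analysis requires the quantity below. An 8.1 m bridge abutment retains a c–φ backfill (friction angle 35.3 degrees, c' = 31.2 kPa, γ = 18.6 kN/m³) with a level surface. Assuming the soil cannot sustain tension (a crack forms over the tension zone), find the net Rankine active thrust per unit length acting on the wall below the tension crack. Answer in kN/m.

K_a = 0.2675; √K_a = 0.5172.
Tension-crack depth z_c = 2c/(γ√K_a) = 2×31.2/(18.6×0.5172) = 6.486 m.
σ_a at base = K_a γ H − 2c√K_a = 0.2675×18.6×8.1 − 2×31.2×0.5172 = 8.032 kPa.
P_a = ½ × 8.032 × (H − z_c) = 0.5×8.032×1.614 = 6.482 kN/m.

6.48 kN/m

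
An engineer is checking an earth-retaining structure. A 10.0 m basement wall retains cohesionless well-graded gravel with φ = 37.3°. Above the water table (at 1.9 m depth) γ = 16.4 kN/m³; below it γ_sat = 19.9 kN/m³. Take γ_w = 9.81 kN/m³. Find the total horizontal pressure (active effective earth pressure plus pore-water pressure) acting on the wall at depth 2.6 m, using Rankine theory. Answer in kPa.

K_a = (1 − sin φ)/(1 + sin φ) = 0.2453.
γ' = 19.9 − 9.81 = 10.09 kN/m³.
Effective vertical stress at 2.6 m: σ'_v = 16.4×1.9 + 10.09×0.700 = 38.22 kPa.
σ'_h = K_a σ'_v = 0.2453 × 38.22 = 9.378 kPa; u = γ_w × 0.700 = 6.867 kPa.
Total σ_h = 9.378 + 6.867 = 16.24 kPa.

16.2 kPa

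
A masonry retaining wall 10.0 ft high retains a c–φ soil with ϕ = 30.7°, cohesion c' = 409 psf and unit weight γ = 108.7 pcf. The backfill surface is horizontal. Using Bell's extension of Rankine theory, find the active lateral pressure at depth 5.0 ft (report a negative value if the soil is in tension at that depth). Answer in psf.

-290 psf

K_a = (1 − sin φ)/(1 + sin φ) = 0.3240.
σ_a = K_a γ z − 2c√K_a = 0.3240×108.7×5.0 − 2×409×0.5692 = -289.5 psf.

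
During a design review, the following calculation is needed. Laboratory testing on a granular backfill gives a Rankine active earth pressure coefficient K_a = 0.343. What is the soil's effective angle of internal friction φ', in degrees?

K_a = tan²(45° − φ/2) ⇒ 45° − φ/2 = arctan(√0.343) = 30.36°.
φ = 2(45° − 30.36°) = 29.29°.

29.3°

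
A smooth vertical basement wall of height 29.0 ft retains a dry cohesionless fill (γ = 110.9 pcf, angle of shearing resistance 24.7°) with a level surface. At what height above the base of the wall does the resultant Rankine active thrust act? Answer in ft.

K_a = 0.4106.
The pressure distribution is triangular, so the resultant acts at H/3 above the base = 29.0/3 = 9.667 ft.

9.67 ft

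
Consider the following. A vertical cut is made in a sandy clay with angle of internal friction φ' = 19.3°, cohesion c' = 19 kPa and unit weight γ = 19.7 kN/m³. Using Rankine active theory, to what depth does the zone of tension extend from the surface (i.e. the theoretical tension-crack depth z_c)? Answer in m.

2.72 m

K_a = tan²(45° − 19.3°/2) = 0.5032; √K_a = 0.7094.
The active pressure is zero where K_a γ z = 2c√K_a, so z_c = 2c/(γ√K_a) = 2×19/(19.7×0.7094) = 2.719 m.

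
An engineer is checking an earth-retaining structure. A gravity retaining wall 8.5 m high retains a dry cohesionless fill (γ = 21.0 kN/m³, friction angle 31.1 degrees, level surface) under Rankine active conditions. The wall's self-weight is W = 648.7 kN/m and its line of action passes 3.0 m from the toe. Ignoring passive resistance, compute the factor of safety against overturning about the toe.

2.84

K_a = tan²(45° − 31.1°/2) = 0.3188.
P_a = ½K_aγH² = 0.5×0.3188×21.0×8.5² = 241.8 kN/m, acting at H/3 = 2.833 m above the base.
Overturning moment M_o = P_a × H/3 = 241.8 × 2.833 = 685.2.
Resisting moment M_r = W × 3.0 = 648.7 × 3.0 = 1946.
FS_overturning = M_r/M_o = 1946/685.2 = 2.840.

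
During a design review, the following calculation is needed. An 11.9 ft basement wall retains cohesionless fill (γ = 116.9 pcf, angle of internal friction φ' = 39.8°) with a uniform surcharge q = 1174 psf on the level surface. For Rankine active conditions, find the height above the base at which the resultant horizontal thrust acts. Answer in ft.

K_a = 0.2194.
Triangular part P₁ = ½K_aγH² = 1816 at H/3 = 3.967 ft; rectangular part P₂ = K_a q H = 3066 at H/2 = 5.950 ft.
ȳ = (P₁·3.967 + P₂·5.950)/(P₁+P₂) = 5.212 ft.

5.21 ft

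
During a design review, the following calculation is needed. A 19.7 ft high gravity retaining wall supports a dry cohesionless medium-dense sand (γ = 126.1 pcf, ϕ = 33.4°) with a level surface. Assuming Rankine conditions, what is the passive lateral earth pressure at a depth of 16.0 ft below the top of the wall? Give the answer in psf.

6960 psf

K_p = (1 + sin φ)/(1 − sin φ) = 3.449.
σ_h = K_p γ z = 3.449 × 126.1 × 16.0 = 6959 psf.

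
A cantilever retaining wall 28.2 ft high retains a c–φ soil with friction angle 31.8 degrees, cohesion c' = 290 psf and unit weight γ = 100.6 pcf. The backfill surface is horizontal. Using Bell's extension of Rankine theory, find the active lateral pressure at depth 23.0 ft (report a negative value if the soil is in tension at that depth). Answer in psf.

394 psf

K_a = (1 − sin φ)/(1 + sin φ) = 0.3098.
σ_a = K_a γ z − 2c√K_a = 0.3098×100.6×23.0 − 2×290×0.5566 = 394.0 psf.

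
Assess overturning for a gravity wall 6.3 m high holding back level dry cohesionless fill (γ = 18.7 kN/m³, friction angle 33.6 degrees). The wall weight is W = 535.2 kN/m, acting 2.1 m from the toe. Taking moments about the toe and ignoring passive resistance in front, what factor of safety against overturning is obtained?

K_a = tan²(45° − 33.6°/2) = 0.2875.
P_a = ½K_aγH² = 0.5×0.2875×18.7×6.3² = 106.7 kN/m, acting at H/3 = 2.100 m above the base.
Overturning moment M_o = P_a × H/3 = 106.7 × 2.100 = 224.1.
Resisting moment M_r = W × 2.1 = 535.2 × 2.1 = 1124.
FS_overturning = M_r/M_o = 1124/224.1 = 5.016.

5.02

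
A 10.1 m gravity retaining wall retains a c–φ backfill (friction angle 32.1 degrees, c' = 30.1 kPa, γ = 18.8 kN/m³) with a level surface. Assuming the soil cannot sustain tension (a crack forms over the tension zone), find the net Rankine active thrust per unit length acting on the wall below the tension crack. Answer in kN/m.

K_a = 0.3060; √K_a = 0.5532.
Tension-crack depth z_c = 2c/(γ√K_a) = 2×30.1/(18.8×0.5532) = 5.789 m.
σ_a at base = K_a γ H − 2c√K_a = 0.3060×18.8×10.1 − 2×30.1×0.5532 = 24.80 kPa.
P_a = ½ × 24.80 × (H − z_c) = 0.5×24.80×4.311 = 53.46 kN/m.

53.5 kN/m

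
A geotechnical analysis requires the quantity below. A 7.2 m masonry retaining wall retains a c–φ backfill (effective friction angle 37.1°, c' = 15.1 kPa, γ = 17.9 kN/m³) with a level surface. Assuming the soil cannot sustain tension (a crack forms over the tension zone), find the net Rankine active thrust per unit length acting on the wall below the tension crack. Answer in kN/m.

32.1 kN/m

K_a = 0.2475; √K_a = 0.4975.
Tension-crack depth z_c = 2c/(γ√K_a) = 2×15.1/(17.9×0.4975) = 3.391 m.
σ_a at base = K_a γ H − 2c√K_a = 0.2475×17.9×7.2 − 2×15.1×0.4975 = 16.87 kPa.
P_a = ½ × 16.87 × (H − z_c) = 0.5×16.87×3.809 = 32.13 kN/m.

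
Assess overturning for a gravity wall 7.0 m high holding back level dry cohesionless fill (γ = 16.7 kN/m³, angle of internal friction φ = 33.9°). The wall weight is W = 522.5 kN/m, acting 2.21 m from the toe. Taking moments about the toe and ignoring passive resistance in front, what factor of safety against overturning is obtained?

4.26

K_a = tan²(45° − 33.9°/2) = 0.2839.
P_a = ½K_aγH² = 0.5×0.2839×16.7×7.0² = 116.2 kN/m, acting at H/3 = 2.333 m above the base.
Overturning moment M_o = P_a × H/3 = 116.2 × 2.333 = 271.0.
Resisting moment M_r = W × 2.21 = 522.5 × 2.21 = 1155.
FS_overturning = M_r/M_o = 1155/271.0 = 4.260.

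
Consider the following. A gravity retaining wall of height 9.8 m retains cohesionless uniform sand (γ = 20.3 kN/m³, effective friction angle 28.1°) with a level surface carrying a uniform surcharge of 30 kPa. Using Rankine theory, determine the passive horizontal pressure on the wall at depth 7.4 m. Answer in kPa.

K_p = (1 + sin φ)/(1 − sin φ) = 2.781.
σ_v = γz + q = 20.3 × 7.4 + 30 = 180.2 kPa.
σ_h = K_p σ_v = 2.781 × 180.2 = 501.2 kPa.

501 kPa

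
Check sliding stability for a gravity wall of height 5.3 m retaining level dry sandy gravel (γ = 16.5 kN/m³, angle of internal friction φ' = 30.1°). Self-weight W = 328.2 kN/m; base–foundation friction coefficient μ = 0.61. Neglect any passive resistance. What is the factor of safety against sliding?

2.60

K_a = tan²(45° − 30.1°/2) = 0.3320.
P_a = ½K_aγH² = 0.5×0.3320×16.5×5.3² = 76.94 kN/m, acting at H/3 = 1.767 m above the base.
FS_sliding = μW / P_a = 0.61×328.2 / 76.94 = 2.602.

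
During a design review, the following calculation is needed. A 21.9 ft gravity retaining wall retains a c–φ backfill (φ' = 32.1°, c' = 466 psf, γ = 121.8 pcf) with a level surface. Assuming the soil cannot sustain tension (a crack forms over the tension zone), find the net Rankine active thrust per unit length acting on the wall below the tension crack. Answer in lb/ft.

K_a = 0.3060; √K_a = 0.5532.
Tension-crack depth z_c = 2c/(γ√K_a) = 2×466/(121.8×0.5532) = 13.83 ft.
σ_a at base = K_a γ H − 2c√K_a = 0.3060×121.8×21.9 − 2×466×0.5532 = 300.7 psf.
P_a = ½ × 300.7 × (H − z_c) = 0.5×300.7×8.067 = 1213 lb/ft.

1210 lb/ft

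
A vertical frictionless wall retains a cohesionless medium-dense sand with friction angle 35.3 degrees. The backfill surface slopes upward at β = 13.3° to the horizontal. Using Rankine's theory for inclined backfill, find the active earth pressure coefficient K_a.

K_a = cos β · (cos β − √(cos²β − cos²φ)) / (cos β + √(cos²β − cos²φ)).
cos β = 0.9732, cos φ = 0.8161, √(cos²β − cos²φ) = 0.5301.
K_a = 0.9732 × (0.9732 − 0.5301)/(0.9732 + 0.5301) = 0.2868.

0.287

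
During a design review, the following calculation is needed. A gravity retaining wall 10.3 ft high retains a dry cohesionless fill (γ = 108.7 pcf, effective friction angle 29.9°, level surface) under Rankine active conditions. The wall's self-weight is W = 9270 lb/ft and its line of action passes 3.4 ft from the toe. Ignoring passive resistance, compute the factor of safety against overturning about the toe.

K_a = tan²(45° − 29.9°/2) = 0.3347.
P_a = ½K_aγH² = 0.5×0.3347×108.7×10.3² = 1930 lb/ft, acting at H/3 = 3.433 ft above the base.
Overturning moment M_o = P_a × H/3 = 1930 × 3.433 = 6625.
Resisting moment M_r = W × 3.4 = 9270 × 3.4 = 31520.
FS_overturning = M_r/M_o = 31520/6625 = 4.757.

4.76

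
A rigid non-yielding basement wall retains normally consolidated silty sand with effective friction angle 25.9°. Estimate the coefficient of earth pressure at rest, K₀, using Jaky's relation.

0.563

K₀ = 1 − sin φ' = 1 − sin 25.9° = 0.5632.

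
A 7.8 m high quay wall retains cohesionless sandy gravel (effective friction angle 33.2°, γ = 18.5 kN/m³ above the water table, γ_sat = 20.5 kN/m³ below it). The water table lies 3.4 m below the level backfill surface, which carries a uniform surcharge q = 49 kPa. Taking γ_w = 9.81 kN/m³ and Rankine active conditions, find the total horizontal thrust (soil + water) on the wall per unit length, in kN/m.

K_a = tan²(45° − φ/2) = 0.2924.
γ' = 20.5 − 9.81 = 10.69 kN/m³. h₂ = H − d_w = 4.4 m.
σ'_h: at surface K_a·q = 14.33; at WT K_a(q+γd_w) = 32.71; at base K_a(q+γd_w+γ'h₂) = 46.47 kPa.
P₁ = ½(14.33+32.71)×3.4 = 79.97; P₂ = ½(32.71+46.47)×4.4 = 174.2; P_w = ½γ_w h₂² = 94.96.
Total = 79.97+174.2+94.96 = 349.1 kN/m.

349 kN/m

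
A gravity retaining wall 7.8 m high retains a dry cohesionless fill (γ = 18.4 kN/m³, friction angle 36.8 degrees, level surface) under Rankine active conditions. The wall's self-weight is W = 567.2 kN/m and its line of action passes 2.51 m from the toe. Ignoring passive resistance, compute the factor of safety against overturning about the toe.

K_a = tan²(45° − 36.8°/2) = 0.2508.
P_a = ½K_aγH² = 0.5×0.2508×18.4×7.8² = 140.4 kN/m, acting at H/3 = 2.600 m above the base.
Overturning moment M_o = P_a × H/3 = 140.4 × 2.600 = 364.9.
Resisting moment M_r = W × 2.51 = 567.2 × 2.51 = 1424.
FS_overturning = M_r/M_o = 1424/364.9 = 3.901.

3.90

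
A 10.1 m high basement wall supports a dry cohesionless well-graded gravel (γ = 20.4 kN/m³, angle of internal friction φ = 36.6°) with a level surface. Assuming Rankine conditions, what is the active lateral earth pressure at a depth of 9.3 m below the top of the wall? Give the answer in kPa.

48.0 kPa

K_a = (1 − sin φ)/(1 + sin φ) = 0.2530.
σ_h = K_a γ z = 0.2530 × 20.4 × 9.3 = 47.99 kPa.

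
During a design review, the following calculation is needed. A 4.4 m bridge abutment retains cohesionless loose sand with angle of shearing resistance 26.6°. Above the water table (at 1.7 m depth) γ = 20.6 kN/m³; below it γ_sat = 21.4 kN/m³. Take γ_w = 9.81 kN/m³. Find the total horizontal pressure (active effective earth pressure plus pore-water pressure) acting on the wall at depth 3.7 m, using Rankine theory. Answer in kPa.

41.8 kPa

K_a = (1 − sin φ)/(1 + sin φ) = 0.3814.
γ' = 21.4 − 9.81 = 11.59 kN/m³.
Effective vertical stress at 3.7 m: σ'_v = 20.6×1.7 + 11.59×2.00 = 58.20 kPa.
σ'_h = K_a σ'_v = 0.3814 × 58.20 = 22.20 kPa; u = γ_w × 2.00 = 19.62 kPa.
Total σ_h = 22.20 + 19.62 = 41.82 kPa.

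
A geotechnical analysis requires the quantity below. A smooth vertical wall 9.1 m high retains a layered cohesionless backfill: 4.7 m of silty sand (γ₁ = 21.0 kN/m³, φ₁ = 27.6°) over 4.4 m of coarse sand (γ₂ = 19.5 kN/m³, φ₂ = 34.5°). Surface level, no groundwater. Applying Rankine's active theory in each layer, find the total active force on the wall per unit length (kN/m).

258 kN/m

K_a1 = tan²(45°−27.6°/2) = 0.3668; K_a2 = tan²(45°−34.5°/2) = 0.2768.
Layer 1: σ at base = K_a1 γ₁ h₁ = 36.20 kPa; P₁ = ½×36.20×4.7 = 85.07.
Layer 2: σ_v at top = γ₁h₁ = 98.70; σ_h top = K_a2×98.70 = 27.32; σ_h base = K_a2×(98.70+19.5×4.4) = 51.07.
P₂ = ½(27.32+51.07)×4.4 = 172.5. Total P_a = 85.07+172.5 = 257.5 kN/m.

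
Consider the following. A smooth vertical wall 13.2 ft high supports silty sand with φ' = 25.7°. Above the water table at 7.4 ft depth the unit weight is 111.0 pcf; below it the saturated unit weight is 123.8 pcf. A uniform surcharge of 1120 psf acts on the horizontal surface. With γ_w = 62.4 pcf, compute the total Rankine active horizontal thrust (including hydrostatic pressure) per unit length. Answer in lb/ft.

K_a = tan²(45° − φ/2) = 0.3950.
γ' = 123.8 − 62.4 = 61.40 pcf. h₂ = H − d_w = 5.8 ft.
σ'_h: at surface K_a·q = 442.4; at WT K_a(q+γd_w) = 766.9; at base K_a(q+γd_w+γ'h₂) = 907.6 psf.
P₁ = ½(442.4+766.9)×7.4 = 4475; P₂ = ½(766.9+907.6)×5.8 = 4856; P_w = ½γ_w h₂² = 1050.
Total = 4475+4856+1050 = 10380 lb/ft.

10400 lb/ft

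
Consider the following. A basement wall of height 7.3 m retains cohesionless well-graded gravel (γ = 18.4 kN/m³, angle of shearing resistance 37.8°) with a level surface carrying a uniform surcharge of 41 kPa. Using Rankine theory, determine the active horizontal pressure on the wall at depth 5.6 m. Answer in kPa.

K_a = (1 − sin φ)/(1 + sin φ) = 0.2400.
σ_v = γz + q = 18.4 × 5.6 + 41 = 144.0 kPa.
σ_h = K_a σ_v = 0.2400 × 144.0 = 34.57 kPa.

34.6 kPa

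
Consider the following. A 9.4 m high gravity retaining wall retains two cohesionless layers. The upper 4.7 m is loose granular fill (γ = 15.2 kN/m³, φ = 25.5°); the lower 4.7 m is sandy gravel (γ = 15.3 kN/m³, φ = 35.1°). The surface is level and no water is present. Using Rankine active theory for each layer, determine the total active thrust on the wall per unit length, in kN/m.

203 kN/m

K_a1 = tan²(45°−25.5°/2) = 0.3981; K_a2 = tan²(45°−35.1°/2) = 0.2698.
Layer 1: σ at base = K_a1 γ₁ h₁ = 28.44 kPa; P₁ = ½×28.44×4.7 = 66.83.
Layer 2: σ_v at top = γ₁h₁ = 71.44; σ_h top = K_a2×71.44 = 19.28; σ_h base = K_a2×(71.44+15.3×4.7) = 38.68.
P₂ = ½(19.28+38.68)×4.7 = 136.2. Total P_a = 66.83+136.2 = 203.0 kN/m.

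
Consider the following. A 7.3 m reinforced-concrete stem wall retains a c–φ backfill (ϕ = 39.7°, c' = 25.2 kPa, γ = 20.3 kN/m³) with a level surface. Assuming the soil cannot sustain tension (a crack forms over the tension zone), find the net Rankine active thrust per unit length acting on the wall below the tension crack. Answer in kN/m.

K_a = 0.2204; √K_a = 0.4695.
Tension-crack depth z_c = 2c/(γ√K_a) = 2×25.2/(20.3×0.4695) = 5.288 m.
σ_a at base = K_a γ H − 2c√K_a = 0.2204×20.3×7.3 − 2×25.2×0.4695 = 9.003 kPa.
P_a = ½ × 9.003 × (H − z_c) = 0.5×9.003×2.012 = 9.056 kN/m.

9.06 kN/m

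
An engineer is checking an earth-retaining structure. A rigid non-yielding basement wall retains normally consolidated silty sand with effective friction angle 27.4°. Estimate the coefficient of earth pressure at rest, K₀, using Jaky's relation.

0.540

K₀ = 1 − sin φ' = 1 − sin 27.4° = 0.5398.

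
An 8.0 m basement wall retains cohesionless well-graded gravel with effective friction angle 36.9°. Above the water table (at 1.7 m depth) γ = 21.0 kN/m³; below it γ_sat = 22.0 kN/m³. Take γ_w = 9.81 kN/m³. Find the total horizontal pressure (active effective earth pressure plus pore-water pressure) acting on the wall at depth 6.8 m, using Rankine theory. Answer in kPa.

74.5 kPa

K_a = (1 − sin φ)/(1 + sin φ) = 0.2497.
γ' = 22.0 − 9.81 = 12.19 kN/m³.
Effective vertical stress at 6.8 m: σ'_v = 21.0×1.7 + 12.19×5.10 = 97.87 kPa.
σ'_h = K_a σ'_v = 0.2497 × 97.87 = 24.44 kPa; u = γ_w × 5.10 = 50.03 kPa.
Total σ_h = 24.44 + 50.03 = 74.47 kPa.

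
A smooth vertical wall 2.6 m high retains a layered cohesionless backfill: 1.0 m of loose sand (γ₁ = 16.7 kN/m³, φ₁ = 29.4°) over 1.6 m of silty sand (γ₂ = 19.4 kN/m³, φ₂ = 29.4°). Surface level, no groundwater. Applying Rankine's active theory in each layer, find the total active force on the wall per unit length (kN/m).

20.5 kN/m

K_a1 = tan²(45°−29.4°/2) = 0.3415; K_a2 = tan²(45°−29.4°/2) = 0.3415.
Layer 1: σ at base = K_a1 γ₁ h₁ = 5.703 kPa; P₁ = ½×5.703×1.0 = 2.851.
Layer 2: σ_v at top = γ₁h₁ = 16.70; σ_h top = K_a2×16.70 = 5.703; σ_h base = K_a2×(16.70+19.4×1.6) = 16.30.
P₂ = ½(5.703+16.30)×1.6 = 17.60. Total P_a = 2.851+17.60 = 20.45 kN/m.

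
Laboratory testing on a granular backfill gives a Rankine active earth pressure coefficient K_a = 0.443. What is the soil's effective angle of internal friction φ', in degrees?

K_a = tan²(45° − φ/2) ⇒ 45° − φ/2 = arctan(√0.443) = 33.65°.
φ = 2(45° − 33.65°) = 22.71°.

22.7°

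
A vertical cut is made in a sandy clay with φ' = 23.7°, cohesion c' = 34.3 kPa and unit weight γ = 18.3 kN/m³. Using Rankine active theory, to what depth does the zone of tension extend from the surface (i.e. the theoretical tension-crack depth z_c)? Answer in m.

5.74 m

K_a = tan²(45° − 23.7°/2) = 0.4266; √K_a = 0.6531.
The active pressure is zero where K_a γ z = 2c√K_a, so z_c = 2c/(γ√K_a) = 2×34.3/(18.3×0.6531) = 5.739 m.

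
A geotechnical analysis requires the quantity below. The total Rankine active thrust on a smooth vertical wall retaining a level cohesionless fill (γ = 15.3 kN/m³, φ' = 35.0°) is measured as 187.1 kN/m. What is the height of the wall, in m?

K_a = 0.2710. P_a = ½ K_a γ H² ⇒ H = √(2P_a/(K_a γ)).
H = √(2×187.1/(0.2710×15.3)) = 9.500 m.

9.50 m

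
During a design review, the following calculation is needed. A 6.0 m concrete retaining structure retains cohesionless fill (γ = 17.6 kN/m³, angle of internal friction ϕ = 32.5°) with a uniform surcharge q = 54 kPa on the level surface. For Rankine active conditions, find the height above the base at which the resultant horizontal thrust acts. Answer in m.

K_a = 0.3010.
Triangular part P₁ = ½K_aγH² = 95.35 at H/3 = 2.000 m; rectangular part P₂ = K_a q H = 97.52 at H/2 = 3.000 m.
ȳ = (P₁·2.000 + P₂·3.000)/(P₁+P₂) = 2.506 m.

2.51 m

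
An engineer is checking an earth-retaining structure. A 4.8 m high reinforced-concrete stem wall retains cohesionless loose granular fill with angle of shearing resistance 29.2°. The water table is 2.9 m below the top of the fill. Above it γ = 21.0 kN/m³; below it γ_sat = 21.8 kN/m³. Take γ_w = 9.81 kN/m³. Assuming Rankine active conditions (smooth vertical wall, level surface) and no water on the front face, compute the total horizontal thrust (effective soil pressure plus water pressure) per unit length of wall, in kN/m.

95.4 kN/m

K_a = tan²(45° − φ/2) = 0.3442.
γ' = 21.8 − 9.81 = 11.99 kN/m³. Depth below WT = 1.9 m.
σ'_h at WT = K_a γ d_w = 20.96 kPa; at base = 20.96 + K_a γ' × 1.9 = 28.80 kPa.
P₁ (0–2.9 m) = ½×20.96×2.9 = 30.40. P₂ (2.9–4.8 m) = ½(20.96+28.80)×1.9 = 47.28.
P_w = ½ γ_w h₂² = 0.5×9.81×1.9² = 17.71. Total = 30.40+47.28+17.71 = 95.38 kN/m.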